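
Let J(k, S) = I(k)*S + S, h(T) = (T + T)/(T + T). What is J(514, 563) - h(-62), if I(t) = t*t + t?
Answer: 149032292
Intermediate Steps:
h(T) = 1 (h(T) = (2*T)/((2*T)) = (2*T)*(1/(2*T)) = 1)
I(t) = t + t² (I(t) = t² + t = t + t²)
J(k, S) = S + S*k*(1 + k) (J(k, S) = (k*(1 + k))*S + S = S*k*(1 + k) + S = S + S*k*(1 + k))
J(514, 563) - h(-62) = 563*(1 + 514*(1 + 514)) - 1*1 = 563*(1 + 514*515) - 1 = 563*(1 + 264710) - 1 = 563*264711 - 1 = 149032293 - 1 = 149032292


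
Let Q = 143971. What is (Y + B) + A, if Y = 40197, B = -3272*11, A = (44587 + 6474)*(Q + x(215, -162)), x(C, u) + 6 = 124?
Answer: 7357332634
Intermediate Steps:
x(C, u) = 118 (x(C, u) = -6 + 124 = 118)
A = 7357328429 (A = (44587 + 6474)*(143971 + 118) = 51061*144089 = 7357328429)
B = -35992
(Y + B) + A = (40197 - 35992) + 7357328429 = 4205 + 7357328429 = 7357332634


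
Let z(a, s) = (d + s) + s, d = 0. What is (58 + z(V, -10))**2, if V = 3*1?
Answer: 1444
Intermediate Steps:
V = 3
z(a, s) = 2*s (z(a, s) = (0 + s) + s = s + s = 2*s)
(58 + z(V, -10))**2 = (58 + 2*(-10))**2 = (58 - 20)**2 = 38**2 = 1444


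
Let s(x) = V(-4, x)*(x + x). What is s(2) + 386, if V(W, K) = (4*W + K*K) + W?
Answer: 322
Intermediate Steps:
V(W, K) = K² + 5*W (V(W, K) = (4*W + K²) + W = (K² + 4*W) + W = K² + 5*W)
s(x) = 2*x*(-20 + x²) (s(x) = (x² + 5*(-4))*(x + x) = (x² - 20)*(2*x) = (-20 + x²)*(2*x) = 2*x*(-20 + x²))
s(2) + 386 = 2*2*(-20 + 2²) + 386 = 2*2*(-20 + 4) + 386 = 2*2*(-16) + 386 = -64 + 386 = 322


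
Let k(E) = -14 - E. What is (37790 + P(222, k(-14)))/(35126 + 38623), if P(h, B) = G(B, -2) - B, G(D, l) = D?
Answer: 37790/73749 ≈ 0.51241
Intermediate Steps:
P(h, B) = 0 (P(h, B) = B - B = 0)
(37790 + P(222, k(-14)))/(35126 + 38623) = (37790 + 0)/(35126 + 38623) = 37790/73749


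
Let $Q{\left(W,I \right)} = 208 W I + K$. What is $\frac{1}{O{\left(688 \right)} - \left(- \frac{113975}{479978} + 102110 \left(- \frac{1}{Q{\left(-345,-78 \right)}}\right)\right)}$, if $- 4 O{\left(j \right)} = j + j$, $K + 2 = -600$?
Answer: $- \frac{70691639818}{24299847994007} \approx -0.0029091$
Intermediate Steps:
$K = -602$ ($K = -2 - 600 = -602$)
$O{\left(j \right)} = - \frac{j}{2}$ ($O{\left(j \right)} = - \frac{j + j}{4} = - \frac{2 j}{4} = - \frac{j}{2}$)
$Q{\left(W,I \right)} = -602 + 208 I W$ ($Q{\left(W,I \right)} = 208 W I - 602 = 208 I W - 602 = -602 + 208 I W$)
$\frac{1}{O{\left(688 \right)} - \left(- \frac{113975}{479978} + 102110 \left(- \frac{1}{Q{\left(-345,-78 \right)}}\right)\right)} = \frac{1}{\left(- \frac{1}{2}\right) 688 - \left(- \frac{113975}{479978} + 102110 \left(- \frac{1}{-602 + 208 \left(-78\right) \left(-345\right)}\right)\right)} = \frac{1}{-344 - \left(- \frac{113975}{479978} + \frac{102110}{\left(-1\right) \left(-602 + 5597280\right)}\right)} = \frac{1}{-344 + \left(- \frac{102110}{\left(-1\right) 5596678} + \frac{113975}{479978}\right)} = \frac{1}{-344 + \left(- \frac{102110}{-5596678} + \frac{113975}{479978}\right)} = \frac{1}{-344 + \left(\left(-102110\right) \left(- \frac{1}{5596678}\right) + \frac{113975}{479978}\right)} = \frac{1}{-344 + \left(\frac{51055}{2798339} + \frac{113975}{479978}\right)} = \frac{1}{-344 + \frac{18076103385}{70691639818}} = \frac{1}{- \frac{24299847994007}{70691639818}} = - \frac{70691639818}{24299847994007}$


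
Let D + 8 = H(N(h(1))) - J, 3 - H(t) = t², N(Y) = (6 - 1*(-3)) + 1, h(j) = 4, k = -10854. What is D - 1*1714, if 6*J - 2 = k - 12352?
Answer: 6145/3 ≈ 2048.3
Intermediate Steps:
N(Y) = 10 (N(Y) = (6 + 3) + 1 = 9 + 1 = 10)
J = -11602/3 (J = ⅓ + (-10854 - 12352)/6 = ⅓ + (⅙)*(-23206) = ⅓ - 11603/3 = -11602/3 ≈ -3867.3)
H(t) = 3 - t²
D = 11287/3 (D = -8 + ((3 - 1*10²) - 1*(-11602/3)) = -8 + ((3 - 1*100) + 11602/3) = -8 + ((3 - 100) + 11602/3) = -8 + (-97 + 11602/3) = -8 + 11311/3 = 11287/3 ≈ 3762.3)
D - 1*1714 = 11287/3 - 1*1714 = 11287/3 - 1714 = 6145/3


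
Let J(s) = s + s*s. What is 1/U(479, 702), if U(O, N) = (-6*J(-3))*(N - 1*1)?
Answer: -1/25236 ≈ -3.9626e-5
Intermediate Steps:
J(s) = s + s²
U(O, N) = 36 - 36*N (U(O, N) = (-(-18)*(1 - 3))*(N - 1*1) = (-(-18)*(-2))*(N - 1) = (-6*6)*(-1 + N) = -36*(-1 + N) = 36 - 36*N)
1/U(479, 702) = 1/(36 - 36*702) = 1/(36 - 25272) = 1/(-25236) = -1/25236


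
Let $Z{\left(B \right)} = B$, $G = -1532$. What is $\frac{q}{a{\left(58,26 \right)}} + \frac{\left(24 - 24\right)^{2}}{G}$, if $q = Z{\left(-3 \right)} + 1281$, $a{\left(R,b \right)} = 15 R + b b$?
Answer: $\frac{639}{773} \approx 0.82665$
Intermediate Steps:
$a{\left(R,b \right)} = b^{2} + 15 R$ ($a{\left(R,b \right)} = 15 R + b^{2} = b^{2} + 15 R$)
$q = 1278$ ($q = -3 + 1281 = 1278$)
$\frac{q}{a{\left(58,26 \right)}} + \frac{\left(24 - 24\right)^{2}}{G} = \frac{1278}{26^{2} + 15 \cdot 58} + \frac{\left(24 - 24\right)^{2}}{-1532} = \frac{1278}{676 + 870} + 0^{2} \left(- \frac{1}{1532}\right) = \frac{1278}{1546} + 0 \left(- \frac{1}{1532}\right) = 1278 \cdot \frac{1}{1546} + 0 = \frac{639}{773} + 0 = \frac{639}{773}$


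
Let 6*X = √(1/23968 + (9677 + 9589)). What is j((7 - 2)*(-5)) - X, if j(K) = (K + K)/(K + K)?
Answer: 1 - √691727698522/35952 ≈ -22.134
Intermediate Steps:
j(K) = 1 (j(K) = (2*K)/((2*K)) = (2*K)*(1/(2*K)) = 1)
X = √691727698522/35952 (X = √(1/23968 + (9677 + 9589))/6 = √(1/23968 + 19266)/6 = √(461767489/23968)/6 = (√691727698522/5992)/6 = √691727698522/35952 ≈ 23.134)
j((7 - 2)*(-5)) - X = 1 - √691727698522/35952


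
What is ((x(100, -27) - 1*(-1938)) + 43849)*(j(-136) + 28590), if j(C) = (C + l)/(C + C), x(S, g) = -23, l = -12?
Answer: 1308417661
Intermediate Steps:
j(C) = (-12 + C)/(2*C) (j(C) = (C - 12)/(C + C) = (-12 + C)/((2*C)) = (-12 + C)*(1/(2*C)) = (-12 + C)/(2*C))
((x(100, -27) - 1*(-1938)) + 43849)*(j(-136) + 28590) = ((-23 - 1*(-1938)) + 43849)*((½)*(-12 - 136)/(-136) + 28590) = ((-23 + 1938) + 43849)*((½)*(-1/136)*(-148) + 28590) = (1915 + 43849)*(37/68 + 28590) = 45764*(1944157/68) = 1308417661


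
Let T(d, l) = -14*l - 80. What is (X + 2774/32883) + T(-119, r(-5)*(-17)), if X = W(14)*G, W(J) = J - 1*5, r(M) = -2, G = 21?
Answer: -12065287/32883 ≈ -366.92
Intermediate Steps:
W(J) = -5 + J (W(J) = J - 5 = -5 + J)
T(d, l) = -80 - 14*l
X = 189 (X = (-5 + 14)*21 = 9*21 = 189)
(X + 2774/32883) + T(-119, r(-5)*(-17)) = (189 + 2774/32883) + (-80 - (-28)*(-17)) = (189 + 2774*(1/32883)) + (-80 - 14*34) = (189 + 2774/32883) + (-80 - 476) = 6217661/32883 - 556 = -12065287/32883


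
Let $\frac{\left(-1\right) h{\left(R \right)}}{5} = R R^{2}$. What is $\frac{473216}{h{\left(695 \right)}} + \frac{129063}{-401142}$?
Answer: $- \frac{72274534978599}{224440536853750} \approx -0.32202$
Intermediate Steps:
$h{\left(R \right)} = - 5 R^{3}$ ($h{\left(R \right)} = - 5 R R^{2} = - 5 R^{3}$)
$\frac{473216}{h{\left(695 \right)}} + \frac{129063}{-401142} = \frac{473216}{\left(-5\right) 695^{3}} + \frac{129063}{-401142} = \frac{473216}{\left(-5\right) 335702375} + 129063 \left(- \frac{1}{401142}\right) = \frac{473216}{-1678511875} - \frac{43021}{133714} = 473216 \left(- \frac{1}{1678511875}\right) - \frac{43021}{133714} = - \frac{473216}{1678511875} - \frac{43021}{133714} = - \frac{72274534978599}{224440536853750}$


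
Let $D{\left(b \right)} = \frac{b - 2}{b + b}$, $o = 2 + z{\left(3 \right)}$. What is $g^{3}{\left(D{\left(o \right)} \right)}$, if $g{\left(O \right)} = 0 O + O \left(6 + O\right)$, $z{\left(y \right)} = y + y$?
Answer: $\frac{3581577}{262144} \approx 13.663$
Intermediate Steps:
$z{\left(y \right)} = 2 y$
$o = 8$ ($o = 2 + 2 \cdot 3 = 2 + 6 = 8$)
$D{\left(b \right)} = \frac{-2 + b}{2 b}$
$g{\left(O \right)} = O \left(6 + O\right)$ ($g{\left(O \right)} = 0 + O \left(6 + O\right) = O \left(6 + O\right)$)
$g^{3}{\left(D{\left(o \right)} \right)} = \left(\frac{-2 + 8}{2 \cdot 8} \left(6 + \frac{-2 + 8}{2 \cdot 8}\right)\right)^{3} = \left(\frac{1}{2} \cdot \frac{1}{8} \cdot 6 \left(6 + \frac{1}{2} \cdot \frac{1}{8} \cdot 6\right)\right)^{3} = \left(\frac{3 \left(6 + \frac{3}{8}\right)}{8}\right)^{3} = \left(\frac{3}{8} \cdot \frac{51}{8}\right)^{3} = \left(\frac{153}{64}\right)^{3} = \frac{3581577}{262144}$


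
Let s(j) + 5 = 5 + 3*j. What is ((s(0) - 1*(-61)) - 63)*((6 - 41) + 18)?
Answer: 34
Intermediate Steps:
s(j) = 3*j (s(j) = -5 + (5 + 3*j) = 3*j)
((s(0) - 1*(-61)) - 63)*((6 - 41) + 18) = ((3*0 - 1*(-61)) - 63)*((6 - 41) + 18) = ((0 + 61) - 63)*(-35 + 18) = (61 - 63)*(-17) = -2*(-17) = 34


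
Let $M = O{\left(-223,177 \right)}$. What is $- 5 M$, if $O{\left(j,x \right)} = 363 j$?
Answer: $404745$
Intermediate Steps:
$M = -80949$ ($M = 363 \left(-223\right) = -80949$)
$- 5 M = \left(-5\right) \left(-80949\right) = 404745$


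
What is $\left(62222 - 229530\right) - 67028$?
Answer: $-234336$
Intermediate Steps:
$\left(62222 - 229530\right) - 67028 = -167308 - 67028 = -234336$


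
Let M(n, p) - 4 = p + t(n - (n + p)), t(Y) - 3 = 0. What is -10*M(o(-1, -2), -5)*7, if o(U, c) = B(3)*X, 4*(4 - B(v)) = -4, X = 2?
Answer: -140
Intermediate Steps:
t(Y) = 3 (t(Y) = 3 + 0 = 3)
B(v) = 5 (B(v) = 4 - 1/4*(-4) = 4 + 1 = 5)
o(U, c) = 10 (o(U, c) = 5*2 = 10)
M(n, p) = 7 + p (M(n, p) = 4 + (p + 3) = 4 + (3 + p) = 7 + p)
-10*M(o(-1, -2), -5)*7 = -10*(7 - 5)*7 = -10*2*7 = -20*7 = -140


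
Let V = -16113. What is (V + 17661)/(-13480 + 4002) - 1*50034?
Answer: -237111900/4739 ≈ -50034.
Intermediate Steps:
(V + 17661)/(-13480 + 4002) - 1*50034 = (-16113 + 17661)/(-13480 + 4002) - 1*50034 = 1548/(-9478) - 50034 = 1548*(-1/9478) - 50034 = -774/4739 - 50034 = -237111900/4739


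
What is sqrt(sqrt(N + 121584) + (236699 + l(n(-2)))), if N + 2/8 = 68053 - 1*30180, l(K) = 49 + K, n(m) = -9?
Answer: sqrt(946956 + 2*sqrt(637827))/2 ≈ 486.97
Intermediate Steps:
N = 151491/4 (N = -1/4 + (68053 - 1*30180) = -1/4 + (68053 - 30180) = -1/4 + 37873 = 151491/4 ≈ 37873.)
sqrt(sqrt(N + 121584) + (236699 + l(n(-2)))) = sqrt(sqrt(151491/4 + 121584) + (236699 + (49 - 9))) = sqrt(sqrt(637827/4) + (236699 + 40)) = sqrt(sqrt(637827)/2 + 236739) = sqrt(236739 + sqrt(637827)/2)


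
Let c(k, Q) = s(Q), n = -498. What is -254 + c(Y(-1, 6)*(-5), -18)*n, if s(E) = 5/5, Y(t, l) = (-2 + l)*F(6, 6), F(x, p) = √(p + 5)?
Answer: -752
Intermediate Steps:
F(x, p) = √(5 + p)
Y(t, l) = √11*(-2 + l) (Y(t, l) = (-2 + l)*√(5 + 6) = (-2 + l)*√11 = √11*(-2 + l))
s(E) = 1 (s(E) = 5*(⅕) = 1)
c(k, Q) = 1
-254 + c(Y(-1, 6)*(-5), -18)*n = -254 + 1*(-498) = -254 - 498 = -752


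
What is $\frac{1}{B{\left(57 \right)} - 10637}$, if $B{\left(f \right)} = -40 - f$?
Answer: $- \frac{1}{10734} \approx -9.3162 \cdot 10^{-5}$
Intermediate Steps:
$\frac{1}{B{\left(57 \right)} - 10637} = \frac{1}{\left(-40 - 57\right) - 10637} = \frac{1}{-97 - 10637} = \frac{1}{-10734} = - \frac{1}{10734}$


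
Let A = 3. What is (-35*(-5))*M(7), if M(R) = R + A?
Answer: 1750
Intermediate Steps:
M(R) = 3 + R (M(R) = R + 3 = 3 + R)
(-35*(-5))*M(7) = (-35*(-5))*(3 + 7) = 175*10 = 1750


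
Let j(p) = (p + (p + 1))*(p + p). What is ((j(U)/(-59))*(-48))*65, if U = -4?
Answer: 174720/59 ≈ 2961.4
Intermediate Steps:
j(p) = 2*p*(1 + 2*p) (j(p) = (p + (1 + p))*(2*p) = (1 + 2*p)*(2*p) = 2*p*(1 + 2*p))
((j(U)/(-59))*(-48))*65 = (((2*(-4)*(1 + 2*(-4)))/(-59))*(-48))*65 = (((2*(-4)*(1 - 8))*(-1/59))*(-48))*65 = (((2*(-4)*(-7))*(-1/59))*(-48))*65 = ((56*(-1/59))*(-48))*65 = -56/59*(-48)*65 = (2688/59)*65 = 174720/59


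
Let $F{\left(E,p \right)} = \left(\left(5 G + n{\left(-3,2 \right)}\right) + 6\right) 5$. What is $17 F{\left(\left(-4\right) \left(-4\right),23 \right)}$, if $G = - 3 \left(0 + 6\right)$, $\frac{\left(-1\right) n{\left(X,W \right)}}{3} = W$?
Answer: $-7650$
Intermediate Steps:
$n{\left(X,W \right)} = - 3 W$
$G = -18$ ($G = \left(-3\right) 6 = -18$)
$F{\left(E,p \right)} = -450$ ($F{\left(E,p \right)} = \left(\left(5 \left(-18\right) - 6\right) + 6\right) 5 = \left(\left(-90 - 6\right) + 6\right) 5 = \left(-96 + 6\right) 5 = \left(-90\right) 5 = -450$)
$17 F{\left(\left(-4\right) \left(-4\right),23 \right)} = 17 \left(-450\right) = -7650$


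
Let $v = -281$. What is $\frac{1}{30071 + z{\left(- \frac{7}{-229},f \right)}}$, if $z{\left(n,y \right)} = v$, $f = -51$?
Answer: $\frac{1}{29790} \approx 3.3568 \cdot 10^{-5}$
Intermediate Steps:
$z{\left(n,y \right)} = -281$
$\frac{1}{30071 + z{\left(- \frac{7}{-229},f \right)}} = \frac{1}{30071 - 281} = \frac{1}{29790}$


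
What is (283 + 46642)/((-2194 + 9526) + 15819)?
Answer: 46925/23151 ≈ 2.0269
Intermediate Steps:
(283 + 46642)/((-2194 + 9526) + 15819) = 46925/(7332 + 15819) = 46925/23151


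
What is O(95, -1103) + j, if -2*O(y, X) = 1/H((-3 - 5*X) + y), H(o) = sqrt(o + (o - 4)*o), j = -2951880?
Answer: -2951880 - sqrt(872823)/10473876 ≈ -2.9519e+6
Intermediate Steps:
H(o) = sqrt(o + o*(-4 + o)) (H(o) = sqrt(o + (-4 + o)*o) = sqrt(o + o*(-4 + o)))
O(y, X) = -1/(2*sqrt((-6 + y - 5*X)*(-3 + y - 5*X))) (O(y, X) = -1/(2*sqrt((-3 + ((-3 - 5*X) + y))*((-3 - 5*X) + y))) = -1/(2*sqrt((-3 + (-3 + y - 5*X))*(-3 + y - 5*X))) = -1/(2*sqrt((-6 + y - 5*X)*(-3 + y - 5*X))))
O(95, -1103) + j = -sqrt(872823)/5236938/2 - 2951880 = -sqrt(872823)/10473876 - 2951880 = -2951880 - sqrt(872823)/10473876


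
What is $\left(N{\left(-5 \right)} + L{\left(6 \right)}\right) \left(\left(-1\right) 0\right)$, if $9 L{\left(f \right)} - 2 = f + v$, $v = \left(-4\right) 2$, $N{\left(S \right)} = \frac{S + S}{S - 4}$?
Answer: $0$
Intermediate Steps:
$N{\left(S \right)} = \frac{2 S}{-4 + S}$
$v = -8$
$L{\left(f \right)} = - \frac{2}{3} + \frac{f}{9}$ ($L{\left(f \right)} = \frac{2}{9} + \frac{f - 8}{9} = \frac{2}{9} + \frac{-8 + f}{9} = \frac{2}{9} + \left(- \frac{8}{9} + \frac{f}{9}\right) = - \frac{2}{3} + \frac{f}{9}$)
$\left(N{\left(-5 \right)} + L{\left(6 \right)}\right) \left(\left(-1\right) 0\right) = \left(2 \left(-5\right) \frac{1}{-4 - 5} + \left(- \frac{2}{3} + \frac{1}{9} \cdot 6\right)\right) \left(\left(-1\right) 0\right) = \left(2 \left(-5\right) \frac{1}{-9} + \left(- \frac{2}{3} + \frac{2}{3}\right)\right) 0 = \left(2 \left(-5\right) \left(- \frac{1}{9}\right) + 0\right) 0 = \left(\frac{10}{9} + 0\right) 0 = \frac{10}{9} \cdot 0 = 0$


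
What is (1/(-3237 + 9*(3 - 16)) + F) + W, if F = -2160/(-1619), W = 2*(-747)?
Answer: -8105365223/5430126 ≈ -1492.7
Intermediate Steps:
W = -1494
F = 2160/1619 (F = -2160*(-1/1619) = 2160/1619 ≈ 1.3342)
(1/(-3237 + 9*(3 - 16)) + F) + W = (1/(-3237 + 9*(3 - 16)) + 2160/1619) - 1494 = (1/(-3237 + 9*(-13)) + 2160/1619) - 1494 = (1/(-3237 - 117) + 2160/1619) - 1494 = (1/(-3354) + 2160/1619) - 1494 = (-1/3354 + 2160/1619) - 1494 = 7243021/5430126 - 1494 = -8105365223/5430126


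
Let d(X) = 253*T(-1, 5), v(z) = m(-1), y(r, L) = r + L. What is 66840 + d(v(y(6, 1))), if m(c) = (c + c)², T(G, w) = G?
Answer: 66587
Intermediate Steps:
y(r, L) = L + r
m(c) = 4*c² (m(c) = (2*c)² = 4*c²)
v(z) = 4 (v(z) = 4*(-1)² = 4*1 = 4)
d(X) = -253 (d(X) = 253*(-1) = -253)
66840 + d(v(y(6, 1))) = 66840 - 253 = 66587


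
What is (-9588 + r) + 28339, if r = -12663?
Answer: 6088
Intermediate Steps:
(-9588 + r) + 28339 = (-9588 - 12663) + 28339 = -22251 + 28339 = 6088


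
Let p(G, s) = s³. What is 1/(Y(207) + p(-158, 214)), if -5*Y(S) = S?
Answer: 5/49001513 ≈ 1.0204e-7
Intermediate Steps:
Y(S) = -S/5
1/(Y(207) + p(-158, 214)) = 1/(-⅕*207 + 214³) = 1/(-207/5 + 9800344) = 1/(49001513/5) = 5/49001513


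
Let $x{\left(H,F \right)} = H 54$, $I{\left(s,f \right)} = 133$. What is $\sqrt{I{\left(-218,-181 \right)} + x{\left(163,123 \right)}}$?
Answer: $\sqrt{8935} \approx 94.525$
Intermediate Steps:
$x{\left(H,F \right)} = 54 H$
$\sqrt{I{\left(-218,-181 \right)} + x{\left(163,123 \right)}} = \sqrt{133 + 54 \cdot 163} = \sqrt{133 + 8802} = \sqrt{8935}$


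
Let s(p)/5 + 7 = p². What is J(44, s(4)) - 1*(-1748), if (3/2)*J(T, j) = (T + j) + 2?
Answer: 5426/3 ≈ 1808.7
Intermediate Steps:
s(p) = -35 + 5*p²
J(T, j) = 4/3 + 2*T/3 + 2*j/3 (J(T, j) = 2*((T + j) + 2)/3 = 2*(2 + T + j)/3 = 4/3 + 2*T/3 + 2*j/3)
J(44, s(4)) - 1*(-1748) = (4/3 + (⅔)*44 + 2*(-35 + 5*4²)/3) - 1*(-1748) = (4/3 + 88/3 + 2*(-35 + 5*16)/3) + 1748 = (4/3 + 88/3 + 2*(-35 + 80)/3) + 1748 = (4/3 + 88/3 + (⅔)*45) + 1748 = (4/3 + 88/3 + 30) + 1748 = 182/3 + 1748 = 5426/3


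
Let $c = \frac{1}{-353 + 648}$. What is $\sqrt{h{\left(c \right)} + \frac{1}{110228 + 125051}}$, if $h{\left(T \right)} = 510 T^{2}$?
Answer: $\frac{\sqrt{28252141153885}}{69407305} \approx 0.076581$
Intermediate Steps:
$c = \frac{1}{295} \approx 0.0033898$
$\sqrt{h{\left(c \right)} + \frac{1}{110228 + 125051}} = \sqrt{\frac{510}{87025} + \frac{1}{110228 + 125051}} = \sqrt{510 \cdot \frac{1}{87025} + \frac{1}{235279}} = \sqrt{\frac{102}{17405} + \frac{1}{235279}} = \sqrt{\frac{24015863}{4095030995}} = \frac{\sqrt{28252141153885}}{69407305}$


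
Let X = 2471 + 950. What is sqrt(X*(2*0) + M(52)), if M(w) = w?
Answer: 2*sqrt(13) ≈ 7.2111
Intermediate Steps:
X = 3421
sqrt(X*(2*0) + M(52)) = sqrt(3421*(2*0) + 52) = sqrt(3421*0 + 52) = sqrt(0 + 52) = sqrt(52) = 2*sqrt(13)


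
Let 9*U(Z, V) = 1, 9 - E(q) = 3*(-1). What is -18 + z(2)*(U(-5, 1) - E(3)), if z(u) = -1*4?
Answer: 266/9 ≈ 29.556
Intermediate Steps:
E(q) = 12 (E(q) = 9 - 3*(-1) = 9 - 1*(-3) = 9 + 3 = 12)
U(Z, V) = 1/9 (U(Z, V) = (1/9)*1 = 1/9)
z(u) = -4
-18 + z(2)*(U(-5, 1) - E(3)) = -18 - 4*(1/9 - 1*12) = -18 - 4*(1/9 - 12) = -18 - 4*(-107/9) = -18 + 428/9 = 266/9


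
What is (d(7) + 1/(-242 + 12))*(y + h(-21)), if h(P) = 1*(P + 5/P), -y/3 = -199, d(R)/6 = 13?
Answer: 216900449/4830 ≈ 44907.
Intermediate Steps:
d(R) = 78 (d(R) = 6*13 = 78)
y = 597 (y = -3*(-199) = 597)
h(P) = P + 5/P
(d(7) + 1/(-242 + 12))*(y + h(-21)) = (78 + 1/(-242 + 12))*(597 + (-21 + 5/(-21))) = (78 + 1/(-230))*(597 + (-21 + 5*(-1/21))) = (78 - 1/230)*(597 + (-21 - 5/21)) = 17939*(597 - 446/21)/230 = (17939/230)*(12091/21) = 216900449/4830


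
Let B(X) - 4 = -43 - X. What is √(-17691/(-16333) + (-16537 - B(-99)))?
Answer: I*√4427241109630/16333 ≈ 128.83*I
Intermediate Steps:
B(X) = -39 - X (B(X) = 4 + (-43 - X) = -39 - X)
√(-17691/(-16333) + (-16537 - B(-99))) = √(-17691/(-16333) + (-16537 - (-39 - 1*(-99)))) = √(-17691*(-1/16333) + (-16537 - (-39 + 99))) = √(17691/16333 + (-16537 - 1*60)) = √(17691/16333 + (-16537 - 60)) = √(17691/16333 - 16597) = √(-271061110/16333) = I*√4427241109630/16333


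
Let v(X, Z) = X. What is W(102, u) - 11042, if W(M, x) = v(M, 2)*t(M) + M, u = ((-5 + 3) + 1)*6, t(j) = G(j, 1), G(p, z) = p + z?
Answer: -434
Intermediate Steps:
t(j) = 1 + j (t(j) = j + 1 = 1 + j)
u = -6 (u = (-2 + 1)*6 = -1*6 = -6)
W(M, x) = M + M*(1 + M) (W(M, x) = M*(1 + M) + M = M + M*(1 + M))
W(102, u) - 11042 = 102*(2 + 102) - 11042 = 102*104 - 11042 = 10608 - 11042 = -434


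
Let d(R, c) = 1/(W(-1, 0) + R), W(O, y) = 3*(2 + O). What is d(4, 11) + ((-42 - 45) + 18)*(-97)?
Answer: 46852/7 ≈ 6693.1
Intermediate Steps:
W(O, y) = 6 + 3*O
d(R, c) = 1/(3 + R) (d(R, c) = 1/((6 + 3*(-1)) + R) = 1/((6 - 3) + R) = 1/(3 + R))
d(4, 11) + ((-42 - 45) + 18)*(-97) = 1/(3 + 4) + ((-42 - 45) + 18)*(-97) = 1/7 + (-87 + 18)*(-97) = ⅐ - 69*(-97) = ⅐ + 6693 = 46852/7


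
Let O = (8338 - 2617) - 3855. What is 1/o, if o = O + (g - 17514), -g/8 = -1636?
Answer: -1/2560 ≈ -0.00039063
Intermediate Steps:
O = 1866 (O = 5721 - 3855 = 1866)
g = 13088 (g = -8*(-1636) = 13088)
o = -2560 (o = 1866 + (13088 - 17514) = 1866 - 4426 = -2560)
1/o = 1/(-2560) = -1/2560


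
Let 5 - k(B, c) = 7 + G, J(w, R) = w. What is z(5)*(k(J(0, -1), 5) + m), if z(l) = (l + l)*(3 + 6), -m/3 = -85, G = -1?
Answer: 22860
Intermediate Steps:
k(B, c) = -1 (k(B, c) = 5 - (7 - 1) = 5 - 1*6 = 5 - 6 = -1)
m = 255 (m = -3*(-85) = 255)
z(l) = 18*l (z(l) = (2*l)*9 = 18*l)
z(5)*(k(J(0, -1), 5) + m) = (18*5)*(-1 + 255) = 90*254 = 22860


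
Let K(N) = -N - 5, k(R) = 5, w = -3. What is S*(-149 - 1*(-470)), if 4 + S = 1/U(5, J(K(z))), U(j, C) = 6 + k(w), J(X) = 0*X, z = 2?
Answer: -13803/11 ≈ -1254.8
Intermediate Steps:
K(N) = -5 - N
J(X) = 0
U(j, C) = 11 (U(j, C) = 6 + 5 = 11)
S = -43/11 (S = -4 + 1/11 = -43/11 ≈ -3.9091)
S*(-149 - 1*(-470)) = -43*(-149 - 1*(-470))/11 = -43*(-149 + 470)/11 = -43/11*321 = -13803/11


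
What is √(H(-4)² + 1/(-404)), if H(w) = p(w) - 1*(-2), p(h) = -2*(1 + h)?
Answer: √2611355/202 ≈ 7.9998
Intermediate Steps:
p(h) = -2 - 2*h
H(w) = -2*w (H(w) = (-2 - 2*w) - 1*(-2) = (-2 - 2*w) + 2 = -2*w)
√(H(-4)² + 1/(-404)) = √((-2*(-4))² + 1/(-404)) = √(8² - 1/404) = √(64 - 1/404) = √(25855/404) = √2611355/202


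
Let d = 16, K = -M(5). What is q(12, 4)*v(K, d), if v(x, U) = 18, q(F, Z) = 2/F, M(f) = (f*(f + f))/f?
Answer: 3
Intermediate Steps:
M(f) = 2*f (M(f) = (f*(2*f))/f = (2*f²)/f = 2*f)
K = -10 (K = -2*5 = -1*10 = -10)
q(12, 4)*v(K, d) = (2/12)*18 = (2*(1/12))*18 = (⅙)*18 = 3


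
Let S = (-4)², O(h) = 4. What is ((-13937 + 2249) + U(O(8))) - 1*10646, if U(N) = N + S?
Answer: -22314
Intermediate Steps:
S = 16
U(N) = 16 + N (U(N) = N + 16 = 16 + N)
((-13937 + 2249) + U(O(8))) - 1*10646 = ((-13937 + 2249) + (16 + 4)) - 1*10646 = (-11688 + 20) - 10646 = -11668 - 10646 = -22314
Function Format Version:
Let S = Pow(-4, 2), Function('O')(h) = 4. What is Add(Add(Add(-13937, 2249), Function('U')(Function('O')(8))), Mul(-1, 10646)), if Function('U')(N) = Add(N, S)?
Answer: -22314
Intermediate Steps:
S = 16
Function('U')(N) = Add(16, N) (Function('U')(N) = Add(N, 16) = Add(16, N))
Add(Add(Add(-13937, 2249), Function('U')(Function('O')(8))), Mul(-1, 10646)) = Add(Add(Add(-13937, 2249), Add(16, 4)), Mul(-1, 10646)) = Add(Add(-11688, 20), -10646) = Add(-11668, -10646) = -22314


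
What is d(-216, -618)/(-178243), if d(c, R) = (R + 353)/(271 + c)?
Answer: 53/1960673 ≈ 2.7032e-5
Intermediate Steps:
d(c, R) = (353 + R)/(271 + c)
d(-216, -618)/(-178243) = ((353 - 618)/(271 - 216))/(-178243) = (-265/55)*(-1/178243) = ((1/55)*(-265))*(-1/178243) = -53/11*(-1/178243) = 53/1960673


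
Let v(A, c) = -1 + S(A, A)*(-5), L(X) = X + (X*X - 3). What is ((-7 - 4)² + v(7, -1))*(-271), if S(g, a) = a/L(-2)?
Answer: -42005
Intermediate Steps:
L(X) = -3 + X + X² (L(X) = X + (X² - 3) = X + (-3 + X²) = -3 + X + X²)
S(g, a) = -a (S(g, a) = a/(-3 - 2 + (-2)²) = a/(-3 - 2 + 4) = a/(-1) = a*(-1) = -a)
v(A, c) = -1 + 5*A (v(A, c) = -1 - A*(-5) = -1 + 5*A)
((-7 - 4)² + v(7, -1))*(-271) = ((-7 - 4)² + (-1 + 5*7))*(-271) = ((-11)² + (-1 + 35))*(-271) = (121 + 34)*(-271) = 155*(-271) = -42005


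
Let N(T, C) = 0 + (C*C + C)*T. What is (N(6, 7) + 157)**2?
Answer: 243049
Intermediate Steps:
N(T, C) = T*(C + C**2) (N(T, C) = 0 + (C**2 + C)*T = 0 + (C + C**2)*T = 0 + T*(C + C**2) = T*(C + C**2))
(N(6, 7) + 157)**2 = (7*6*(1 + 7) + 157)**2 = (7*6*8 + 157)**2 = (336 + 157)**2 = 493**2 = 243049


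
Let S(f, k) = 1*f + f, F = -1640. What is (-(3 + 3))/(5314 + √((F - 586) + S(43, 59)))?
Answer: -7971/7060184 + 3*I*√535/7060184 ≈ -0.001129 + 9.8284e-6*I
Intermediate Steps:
S(f, k) = 2*f (S(f, k) = f + f = 2*f)
(-(3 + 3))/(5314 + √((F - 586) + S(43, 59))) = (-(3 + 3))/(5314 + √((-1640 - 586) + 2*43)) = (-1*6)/(5314 + √(-2226 + 86)) = -6/(5314 + √(-2140)) = -6/(5314 + 2*I*√535)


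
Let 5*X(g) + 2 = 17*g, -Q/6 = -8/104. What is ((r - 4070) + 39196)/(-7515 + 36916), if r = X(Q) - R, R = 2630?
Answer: 2112316/1911065 ≈ 1.1053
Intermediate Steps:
Q = 6/13 (Q = -(-48)/104 = -6*(-1/13) = 6/13 ≈ 0.46154)
X(g) = -⅖ + 17*g/5 (X(g) = -⅖ + (17*g)/5 = -⅖ + 17*g/5)
r = -170874/65 (r = (-⅖ + (17/5)*(6/13)) - 1*2630 = (-⅖ + 102/65) - 2630 = 76/65 - 2630 = -170874/65 ≈ -2628.8)
((r - 4070) + 39196)/(-7515 + 36916) = ((-170874/65 - 4070) + 39196)/(-7515 + 36916) = (-435424/65 + 39196)/29401 = (2112316/65)*(1/29401) = 2112316/1911065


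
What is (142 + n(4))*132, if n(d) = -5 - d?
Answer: 17556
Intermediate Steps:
(142 + n(4))*132 = (142 + (-5 - 1*4))*132 = (142 + (-5 - 4))*132 = (142 - 9)*132 = 133*132 = 17556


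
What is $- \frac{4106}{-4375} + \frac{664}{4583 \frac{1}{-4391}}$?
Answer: $- \frac{12737037202}{20050625} \approx -635.24$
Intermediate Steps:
$- \frac{4106}{-4375} + \frac{664}{4583 \frac{1}{-4391}} = \left(-4106\right) \left(- \frac{1}{4375}\right) + \frac{664}{4583 \left(- \frac{1}{4391}\right)} = \frac{4106}{4375} + \frac{664}{- \frac{4583}{4391}} = \frac{4106}{4375} + 664 \left(- \frac{4391}{4583}\right) = \frac{4106}{4375} - \frac{2915624}{4583} = - \frac{12737037202}{20050625}$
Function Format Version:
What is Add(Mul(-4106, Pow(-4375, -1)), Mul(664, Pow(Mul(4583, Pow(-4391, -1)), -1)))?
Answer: Rational(-12737037202, 20050625) ≈ -635.24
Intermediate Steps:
Add(Mul(-4106, Pow(-4375, -1)), Mul(664, Pow(Mul(4583, Pow(-4391, -1)), -1))) = Add(Mul(-4106, Rational(-1, 4375)), Mul(664, Pow(Mul(4583, Rational(-1, 4391)), -1))) = Add(Rational(4106, 4375), Mul(664, Pow(Rational(-4583, 4391), -1))) = Add(Rational(4106, 4375), Mul(664, Rational(-4391, 4583))) = Add(Rational(4106, 4375), Rational(-2915624, 4583)) = Rational(-12737037202, 20050625)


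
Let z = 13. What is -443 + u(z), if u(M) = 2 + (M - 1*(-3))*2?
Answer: -409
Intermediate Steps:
u(M) = 8 + 2*M (u(M) = 2 + (M + 3)*2 = 2 + (3 + M)*2 = 2 + (6 + 2*M) = 8 + 2*M)
-443 + u(z) = -443 + (8 + 2*13) = -443 + (8 + 26) = -443 + 34 = -409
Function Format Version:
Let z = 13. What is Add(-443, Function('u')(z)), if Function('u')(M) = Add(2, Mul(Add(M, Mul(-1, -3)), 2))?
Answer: -409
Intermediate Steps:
Function('u')(M) = Add(8, Mul(2, M)) (Function('u')(M) = Add(2, Mul(Add(M, 3), 2)) = Add(2, Mul(Add(3, M), 2)) = Add(2, Add(6, Mul(2, M))) = Add(8, Mul(2, M)))
Add(-443, Function('u')(z)) = Add(-443, Add(8, Mul(2, 13))) = Add(-443, Add(8, 26)) = Add(-443, 34) = -409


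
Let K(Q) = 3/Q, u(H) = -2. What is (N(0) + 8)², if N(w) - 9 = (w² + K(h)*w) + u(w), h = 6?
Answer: 225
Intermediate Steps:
N(w) = 7 + w² + w/2 (N(w) = 9 + ((w² + (3/6)*w) - 2) = 9 + ((w² + (3*(⅙))*w) - 2) = 9 + ((w² + w/2) - 2) = 9 + (-2 + w² + w/2) = 7 + w² + w/2)
(N(0) + 8)² = ((7 + 0² + (½)*0) + 8)² = ((7 + 0 + 0) + 8)² = (7 + 8)² = 15² = 225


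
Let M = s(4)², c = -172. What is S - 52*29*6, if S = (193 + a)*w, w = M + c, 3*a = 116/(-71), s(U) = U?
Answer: -2774044/71 ≈ -39071.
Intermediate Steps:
M = 16 (M = 4² = 16)
a = -116/213 (a = (116/(-71))/3 = (116*(-1/71))/3 = (⅓)*(-116/71) = -116/213 ≈ -0.54460)
w = -156 (w = 16 - 172 = -156)
S = -2131636/71 (S = (193 - 116/213)*(-156) = (40993/213)*(-156) = -2131636/71 ≈ -30023.)
S - 52*29*6 = -2131636/71 - 52*29*6 = -2131636/71 - 1508*6 = -2131636/71 - 1*9048 = -2131636/71 - 9048 = -2774044/71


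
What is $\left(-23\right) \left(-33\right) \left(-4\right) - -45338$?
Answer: $42302$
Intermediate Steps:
$\left(-23\right) \left(-33\right) \left(-4\right) - -45338 = 759 \left(-4\right) + 45338 = -3036 + 45338 = 42302$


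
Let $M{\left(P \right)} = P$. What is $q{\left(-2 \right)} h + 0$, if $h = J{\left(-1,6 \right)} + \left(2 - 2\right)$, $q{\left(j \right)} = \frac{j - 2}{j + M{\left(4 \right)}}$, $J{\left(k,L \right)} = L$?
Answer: $-12$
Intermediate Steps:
$q{\left(j \right)} = \frac{-2 + j}{4 + j}$ ($q{\left(j \right)} = \frac{j - 2}{j + 4} = \frac{-2 + j}{4 + j}$)
$h = 6$ ($h = 6 + \left(2 - 2\right) = 6 + 0 = 6$)
$q{\left(-2 \right)} h + 0 = \frac{-2 - 2}{4 - 2} \cdot 6 + 0 = \frac{1}{2} \left(-4\right) 6 + 0 = \left(-2\right) 6 + 0 = -12 + 0 = -12$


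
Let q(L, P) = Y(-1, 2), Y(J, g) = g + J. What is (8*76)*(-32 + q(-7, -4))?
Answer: -18848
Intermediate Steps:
Y(J, g) = J + g
q(L, P) = 1 (q(L, P) = -1 + 2 = 1)
(8*76)*(-32 + q(-7, -4)) = (8*76)*(-32 + 1) = 608*(-31) = -18848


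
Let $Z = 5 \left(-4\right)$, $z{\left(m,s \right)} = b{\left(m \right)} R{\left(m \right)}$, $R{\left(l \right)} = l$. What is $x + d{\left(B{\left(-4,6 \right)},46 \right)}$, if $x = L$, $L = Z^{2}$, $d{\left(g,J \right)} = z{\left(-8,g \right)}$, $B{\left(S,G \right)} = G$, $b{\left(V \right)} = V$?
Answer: $464$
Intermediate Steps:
$z{\left(m,s \right)} = m^{2}$ ($z{\left(m,s \right)} = m m = m^{2}$)
$Z = -20$
$d{\left(g,J \right)} = 64$ ($d{\left(g,J \right)} = \left(-8\right)^{2} = 64$)
$L = 400$ ($L = \left(-20\right)^{2} = 400$)
$x = 400$
$x + d{\left(B{\left(-4,6 \right)},46 \right)} = 400 + 64 = 464$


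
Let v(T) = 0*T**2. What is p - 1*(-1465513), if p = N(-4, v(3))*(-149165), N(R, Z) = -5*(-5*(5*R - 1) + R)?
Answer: 76793838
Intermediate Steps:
v(T) = 0
N(R, Z) = -25 + 120*R (N(R, Z) = -5*(-5*(-1 + 5*R) + R) = -5*((5 - 25*R) + R) = -5*(5 - 24*R) = -25 + 120*R)
p = 75328325 (p = (-25 + 120*(-4))*(-149165) = (-25 - 480)*(-149165) = -505*(-149165) = 75328325)
p - 1*(-1465513) = 75328325 - 1*(-1465513) = 75328325 + 1465513 = 76793838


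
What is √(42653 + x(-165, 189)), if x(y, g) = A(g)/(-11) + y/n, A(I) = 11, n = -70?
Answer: √8360254/14 ≈ 206.53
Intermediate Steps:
x(y, g) = -1 - y/70 (x(y, g) = 11/(-11) + y/(-70) = 11*(-1/11) + y*(-1/70) = -1 - y/70)
√(42653 + x(-165, 189)) = √(42653 + (-1 - 1/70*(-165))) = √(42653 + (-1 + 33/14)) = √(42653 + 19/14) = √(597161/14) = √8360254/14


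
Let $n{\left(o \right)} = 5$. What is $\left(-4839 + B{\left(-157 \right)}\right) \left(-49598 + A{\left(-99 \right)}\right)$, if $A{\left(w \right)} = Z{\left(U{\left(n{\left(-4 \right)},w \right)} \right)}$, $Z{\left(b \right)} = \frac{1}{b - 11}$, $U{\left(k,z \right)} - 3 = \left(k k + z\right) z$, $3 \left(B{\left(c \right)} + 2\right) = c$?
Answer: $\frac{2664112916420}{10977} \approx 2.427 \cdot 10^{8}$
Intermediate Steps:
$B{\left(c \right)} = -2 + \frac{c}{3}$
$U{\left(k,z \right)} = 3 + z \left(z + k^{2}\right)$ ($U{\left(k,z \right)} = 3 + \left(k k + z\right) z = 3 + \left(k^{2} + z\right) z = 3 + \left(z + k^{2}\right) z = 3 + z \left(z + k^{2}\right)$)
$Z{\left(b \right)} = \frac{1}{-11 + b}$
$A{\left(w \right)} = \frac{1}{-8 + w^{2} + 25 w}$ ($A{\left(w \right)} = \frac{1}{-11 + \left(3 + w^{2} + w 5^{2}\right)} = \frac{1}{-11 + \left(3 + w^{2} + w 25\right)} = \frac{1}{-11 + \left(3 + w^{2} + 25 w\right)} = \frac{1}{-8 + w^{2} + 25 w}$)
$\left(-4839 + B{\left(-157 \right)}\right) \left(-49598 + A{\left(-99 \right)}\right) = \left(-4839 + \left(-2 + \frac{1}{3} \left(-157\right)\right)\right) \left(-49598 + \frac{1}{-8 + \left(-99\right)^{2} + 25 \left(-99\right)}\right) = \left(-4839 - \frac{163}{3}\right) \left(-49598 + \frac{1}{-8 + 9801 - 2475}\right) = \left(-4839 - \frac{163}{3}\right) \left(-49598 + \frac{1}{7318}\right) = - \frac{14680 \left(-49598 + \frac{1}{7318}\right)}{3} = \left(- \frac{14680}{3}\right) \left(- \frac{362958163}{7318}\right) = \frac{2664112916420}{10977}$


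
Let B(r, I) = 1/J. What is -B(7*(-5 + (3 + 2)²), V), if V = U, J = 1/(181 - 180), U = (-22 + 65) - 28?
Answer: -1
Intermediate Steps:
U = 15 (U = 43 - 28 = 15)
J = 1 (J = 1/1 = 1)
V = 15
B(r, I) = 1 (B(r, I) = 1/1 = 1)
-B(7*(-5 + (3 + 2)²), V) = -1*1 = -1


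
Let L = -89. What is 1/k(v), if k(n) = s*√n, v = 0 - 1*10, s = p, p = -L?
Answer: -I*√10/890 ≈ -0.0035531*I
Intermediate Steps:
p = 89 (p = -1*(-89) = 89)
s = 89
v = -10 (v = 0 - 10 = -10)
k(n) = 89*√n
1/k(v) = 1/(89*√(-10)) = 1/(89*(I*√10)) = 1/(89*I*√10) = -I*√10/890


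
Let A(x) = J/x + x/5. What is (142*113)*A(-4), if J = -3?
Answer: -8023/10 ≈ -802.30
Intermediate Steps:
A(x) = -3/x + x/5
(142*113)*A(-4) = (142*113)*(-3/(-4) + (⅕)*(-4)) = 16046*(-3*(-¼) - ⅘) = 16046*(¾ - ⅘) = 16046*(-1/20) = -8023/10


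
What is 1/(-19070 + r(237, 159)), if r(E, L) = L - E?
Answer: -1/19148 ≈ -5.2225e-5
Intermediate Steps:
1/(-19070 + r(237, 159)) = 1/(-19070 + (159 - 1*237)) = 1/(-19070 + (159 - 237)) = 1/(-19070 - 78) = 1/(-19148) = -1/19148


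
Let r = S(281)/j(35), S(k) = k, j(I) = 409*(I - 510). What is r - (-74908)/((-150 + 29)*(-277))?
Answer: 14543333423/6511515175 ≈ 2.2335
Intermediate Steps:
j(I) = -208590 + 409*I (j(I) = 409*(-510 + I) = -208590 + 409*I)
r = -281/194275 (r = 281/(-208590 + 409*35) = 281/(-208590 + 14315) = 281/(-194275) = 281*(-1/194275) = -281/194275 ≈ -0.0014464)
r - (-74908)/((-150 + 29)*(-277)) = -281/194275 - (-74908)/((-150 + 29)*(-277)) = -281/194275 - (-74908)/((-121*(-277))) = -281/194275 - (-74908)/33517 = -281/194275 - 1*(-74908/33517) = -281/194275 + 74908/33517 = 14543333423/6511515175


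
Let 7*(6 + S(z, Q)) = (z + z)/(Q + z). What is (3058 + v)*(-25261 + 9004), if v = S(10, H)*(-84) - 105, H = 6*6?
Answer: -1290659487/23 ≈ -5.6116e+7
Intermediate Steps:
H = 36
S(z, Q) = -6 + 2*z/(7*(Q + z)) (S(z, Q) = -6 + ((z + z)/(Q + z))/7 = -6 + ((2*z)/(Q + z))/7 = -6 + (2*z/(Q + z))/7 = -6 + 2*z/(7*(Q + z)))
v = 9057/23 (v = ((-6*36 - 40/7*10)/(36 + 10))*(-84) - 105 = ((-216 - 400/7)/46)*(-84) - 105 = ((1/46)*(-1912/7))*(-84) - 105 = -956/161*(-84) - 105 = 11472/23 - 105 = 9057/23 ≈ 393.78)
(3058 + v)*(-25261 + 9004) = (3058 + 9057/23)*(-25261 + 9004) = (79391/23)*(-16257) = -1290659487/23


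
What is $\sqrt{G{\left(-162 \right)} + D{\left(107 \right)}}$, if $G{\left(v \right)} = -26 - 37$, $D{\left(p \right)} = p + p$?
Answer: $\sqrt{151} \approx 12.288$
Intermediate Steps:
$D{\left(p \right)} = 2 p$
$G{\left(v \right)} = -63$ ($G{\left(v \right)} = -26 - 37 = -63$)
$\sqrt{G{\left(-162 \right)} + D{\left(107 \right)}} = \sqrt{-63 + 2 \cdot 107} = \sqrt{-63 + 214} = \sqrt{151}$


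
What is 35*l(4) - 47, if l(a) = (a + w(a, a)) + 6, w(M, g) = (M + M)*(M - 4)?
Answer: 303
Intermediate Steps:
w(M, g) = 2*M*(-4 + M) (w(M, g) = (2*M)*(-4 + M) = 2*M*(-4 + M))
l(a) = 6 + a + 2*a*(-4 + a) (l(a) = (a + 2*a*(-4 + a)) + 6 = 6 + a + 2*a*(-4 + a))
35*l(4) - 47 = 35*(6 + 4 + 2*4*(-4 + 4)) - 47 = 35*(6 + 4 + 2*4*0) - 47 = 35*(6 + 4 + 0) - 47 = 35*10 - 47 = 350 - 47 = 303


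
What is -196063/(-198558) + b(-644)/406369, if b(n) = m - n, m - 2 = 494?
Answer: 79900281367/80687815902 ≈ 0.99024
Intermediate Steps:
m = 496 (m = 2 + 494 = 496)
b(n) = 496 - n
-196063/(-198558) + b(-644)/406369 = -196063/(-198558) + (496 - 1*(-644))/406369 = -196063*(-1/198558) + (496 + 644)*(1/406369) = 196063/198558 + 1140*(1/406369) = 196063/198558 + 1140/406369 = 79900281367/80687815902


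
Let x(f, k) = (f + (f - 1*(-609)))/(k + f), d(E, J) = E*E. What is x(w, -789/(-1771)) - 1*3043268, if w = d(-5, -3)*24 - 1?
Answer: -3230784887427/1061618 ≈ -3.0433e+6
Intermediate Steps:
d(E, J) = E²
w = 599 (w = (-5)²*24 - 1 = 25*24 - 1 = 600 - 1 = 599)
x(f, k) = (609 + 2*f)/(f + k) (x(f, k) = (f + (f + 609))/(f + k) = (f + (609 + f))/(f + k) = (609 + 2*f)/(f + k))
x(w, -789/(-1771)) - 1*3043268 = (609 + 2*599)/(599 - 789/(-1771)) - 1*3043268 = (609 + 1198)/(599 - 789*(-1/1771)) - 3043268 = 1807/(599 + 789/1771) - 3043268 = 1807/(1061618/1771) - 3043268 = (1771/1061618)*1807 - 3043268 = 3200197/1061618 - 3043268 = -3230784887427/1061618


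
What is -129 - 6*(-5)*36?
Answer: 951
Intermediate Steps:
-129 - 6*(-5)*36 = -129 + 30*36 = -129 + 1080 = 951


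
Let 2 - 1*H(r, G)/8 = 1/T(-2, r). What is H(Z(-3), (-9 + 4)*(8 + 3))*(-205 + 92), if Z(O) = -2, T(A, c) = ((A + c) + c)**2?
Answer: -16046/9 ≈ -1782.9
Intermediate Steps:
T(A, c) = (A + 2*c)**2
H(r, G) = 16 - 8/(-2 + 2*r)**2
H(Z(-3), (-9 + 4)*(8 + 3))*(-205 + 92) = (16 - 2/(-1 - 2)**2)*(-205 + 92) = (16 - 2/(-3)**2)*(-113) = (16 - 2*1/9)*(-113) = (16 - 2/9)*(-113) = (142/9)*(-113) = -16046/9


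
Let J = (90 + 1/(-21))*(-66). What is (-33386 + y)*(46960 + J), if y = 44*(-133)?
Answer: -11267662556/7 ≈ -1.6097e+9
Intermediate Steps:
y = -5852
J = -41558/7 (J = (90 - 1/21)*(-66) = (1889/21)*(-66) = -41558/7 ≈ -5936.9)
(-33386 + y)*(46960 + J) = (-33386 - 5852)*(46960 - 41558/7) = -39238*287162/7 = -11267662556/7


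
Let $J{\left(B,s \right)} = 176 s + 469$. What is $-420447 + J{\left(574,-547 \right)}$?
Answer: $-516250$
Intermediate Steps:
$J{\left(B,s \right)} = 469 + 176 s$
$-420447 + J{\left(574,-547 \right)} = -420447 + \left(469 + 176 \left(-547\right)\right) = -420447 + \left(469 - 96272\right) = -420447 - 95803 = -516250$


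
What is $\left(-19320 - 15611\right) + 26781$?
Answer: $-8150$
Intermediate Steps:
$\left(-19320 - 15611\right) + 26781 = -34931 + 26781 = -8150$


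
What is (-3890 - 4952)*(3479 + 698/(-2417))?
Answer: -74343933890/2417 ≈ -3.0759e+7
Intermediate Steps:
(-3890 - 4952)*(3479 + 698/(-2417)) = -8842*(3479 + 698*(-1/2417)) = -8842*(3479 - 698/2417) = -8842*8408045/2417 = -74343933890/2417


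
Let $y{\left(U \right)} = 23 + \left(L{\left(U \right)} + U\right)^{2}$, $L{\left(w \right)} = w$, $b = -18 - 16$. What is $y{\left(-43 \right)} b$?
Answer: $-252246$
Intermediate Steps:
$b = -34$ ($b = -18 - 16 = -34$)
$y{\left(U \right)} = 23 + 4 U^{2}$ ($y{\left(U \right)} = 23 + \left(U + U\right)^{2} = 23 + \left(2 U\right)^{2} = 23 + 4 U^{2}$)
$y{\left(-43 \right)} b = \left(23 + 4 \left(-43\right)^{2}\right) \left(-34\right) = \left(23 + 4 \cdot 1849\right) \left(-34\right) = \left(23 + 7396\right) \left(-34\right) = 7419 \left(-34\right) = -252246$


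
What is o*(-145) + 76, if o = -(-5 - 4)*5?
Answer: -6449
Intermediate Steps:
o = 45 (o = -1*(-9)*5 = 9*5 = 45)
o*(-145) + 76 = 45*(-145) + 76 = -6525 + 76 = -6449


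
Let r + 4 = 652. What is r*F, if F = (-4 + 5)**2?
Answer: 648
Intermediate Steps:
r = 648 (r = -4 + 652 = 648)
F = 1 (F = 1**2 = 1)
r*F = 648*1 = 648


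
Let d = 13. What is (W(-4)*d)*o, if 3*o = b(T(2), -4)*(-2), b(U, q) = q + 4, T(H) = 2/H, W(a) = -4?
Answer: 0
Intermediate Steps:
b(U, q) = 4 + q
o = 0 (o = ((4 - 4)*(-2))/3 = (0*(-2))/3 = (⅓)*0 = 0)
(W(-4)*d)*o = -4*13*0 = -52*0 = 0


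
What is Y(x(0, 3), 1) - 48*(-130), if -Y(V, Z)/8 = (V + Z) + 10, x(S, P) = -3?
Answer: 6176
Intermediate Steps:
Y(V, Z) = -80 - 8*V - 8*Z (Y(V, Z) = -8*((V + Z) + 10) = -8*(10 + V + Z) = -80 - 8*V - 8*Z)
Y(x(0, 3), 1) - 48*(-130) = (-80 - 8*(-3) - 8*1) - 48*(-130) = (-80 + 24 - 8) + 6240 = -64 + 6240 = 6176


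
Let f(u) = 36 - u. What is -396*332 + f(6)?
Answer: -131442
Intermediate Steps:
-396*332 + f(6) = -396*332 + (36 - 1*6) = -131472 + (36 - 6) = -131472 + 30 = -131442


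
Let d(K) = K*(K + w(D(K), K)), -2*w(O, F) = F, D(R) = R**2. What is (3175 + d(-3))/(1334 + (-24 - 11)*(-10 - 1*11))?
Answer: 6359/4138 ≈ 1.5367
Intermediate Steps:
w(O, F) = -F/2
d(K) = K**2/2 (d(K) = K*(K - K/2) = K*(K/2) = K**2/2)
(3175 + d(-3))/(1334 + (-24 - 11)*(-10 - 1*11)) = (3175 + (1/2)*(-3)**2)/(1334 + (-24 - 11)*(-10 - 1*11)) = (3175 + (1/2)*9)/(1334 - 35*(-10 - 11)) = (3175 + 9/2)/(1334 - 35*(-21)) = 6359/(2*(1334 + 735)) = (6359/2)/2069 = (6359/2)*(1/2069) = 6359/4138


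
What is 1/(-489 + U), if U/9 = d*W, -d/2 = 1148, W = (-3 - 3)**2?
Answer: -1/744393 ≈ -1.3434e-6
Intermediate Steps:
W = 36 (W = (-6)**2 = 36)
d = -2296 (d = -2*1148 = -2296)
U = -743904 (U = 9*(-2296*36) = 9*(-82656) = -743904)
1/(-489 + U) = 1/(-489 - 743904) = 1/(-744393) = -1/744393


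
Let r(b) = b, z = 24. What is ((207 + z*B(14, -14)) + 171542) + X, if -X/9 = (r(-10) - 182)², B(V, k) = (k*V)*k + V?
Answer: -93835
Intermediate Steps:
B(V, k) = V + V*k² (B(V, k) = (V*k)*k + V = V*k² + V = V + V*k²)
X = -331776 (X = -9*(-10 - 182)² = -9*(-192)² = -9*36864 = -331776)
((207 + z*B(14, -14)) + 171542) + X = ((207 + 24*(14*(1 + (-14)²))) + 171542) - 331776 = ((207 + 24*(14*(1 + 196))) + 171542) - 331776 = ((207 + 24*(14*197)) + 171542) - 331776 = ((207 + 24*2758) + 171542) - 331776 = ((207 + 66192) + 171542) - 331776 = (66399 + 171542) - 331776 = 237941 - 331776 = -93835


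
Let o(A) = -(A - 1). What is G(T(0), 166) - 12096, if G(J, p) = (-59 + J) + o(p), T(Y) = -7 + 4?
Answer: -12323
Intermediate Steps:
o(A) = 1 - A (o(A) = -(-1 + A) = 1 - A)
T(Y) = -3
G(J, p) = -58 + J - p (G(J, p) = (-59 + J) + (1 - p) = -58 + J - p)
G(T(0), 166) - 12096 = (-58 - 3 - 1*166) - 12096 = (-58 - 3 - 166) - 12096 = -227 - 12096 = -12323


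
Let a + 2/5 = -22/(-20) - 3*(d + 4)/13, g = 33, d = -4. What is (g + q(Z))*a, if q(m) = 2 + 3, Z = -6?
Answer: 133/5 ≈ 26.600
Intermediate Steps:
q(m) = 5
a = 7/10 (a = -2/5 + (-22/(-20) - 3*(-4 + 4)/13) = -2/5 + (-22*(-1/20) - 3*0*(1/13)) = -2/5 + (11/10 + 0*(1/13)) = -2/5 + (11/10 + 0) = -2/5 + 11/10 = 7/10 ≈ 0.70000)
(g + q(Z))*a = (33 + 5)*(7/10) = 38*(7/10) = 133/5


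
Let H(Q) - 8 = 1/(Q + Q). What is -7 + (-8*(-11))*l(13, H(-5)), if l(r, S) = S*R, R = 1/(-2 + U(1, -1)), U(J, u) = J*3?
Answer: 3441/5 ≈ 688.20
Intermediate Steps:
U(J, u) = 3*J
R = 1 (R = 1/(-2 + 3*1) = 1/(-2 + 3) = 1/1 = 1)
H(Q) = 8 + 1/(2*Q) (H(Q) = 8 + 1/(Q + Q) = 8 + 1/(2*Q))
l(r, S) = S (l(r, S) = S*1 = S)
-7 + (-8*(-11))*l(13, H(-5)) = -7 + (-8*(-11))*(8 + (½)/(-5)) = -7 + 88*(8 + (½)*(-⅕)) = -7 + 88*(8 - ⅒) = -7 + 88*(79/10) = -7 + 3476/5 = 3441/5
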